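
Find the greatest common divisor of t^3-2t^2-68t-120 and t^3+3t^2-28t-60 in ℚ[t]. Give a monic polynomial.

Repeated division with remainder:
  t^3-2t^2-68t-120 = (t^3+3t^2-28t-60) + (-5t^2-40t-60)
  t^3+3t^2-28t-60 = (-(1/5)t+1)(-5t^2-40t-60) + (0)
Last nonzero remainder: -5t^2-40t-60. Dividing through by -5 gives the monic gcd t^2+8t+12.

t^2+8t+12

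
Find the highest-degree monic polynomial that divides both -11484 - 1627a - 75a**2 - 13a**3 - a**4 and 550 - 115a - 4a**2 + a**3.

11 + a

Repeated division with remainder:
  -a**4 - 13a**3 - 75a**2 - 1627a - 11484 = (-a - 17)(a**3 - 4a**2 - 115a + 550) + (-258a**2 - 3032a - 2134)
  a**3 - 4a**2 - 115a + 550 = (-(1/258)a + 1016/16641)(-258a**2 - 3032a - 2134) + ((1029154/16641)a + 11320694/16641)
  -258a**2 - 3032a - 2134 = (-(2146689/514577)a - 1614177/514577)((1029154/16641)a + 11320694/16641) + (0)
Last nonzero remainder: (1029154/16641)a + 11320694/16641. Dividing through by 1029154/16641 gives the monic gcd a + 11.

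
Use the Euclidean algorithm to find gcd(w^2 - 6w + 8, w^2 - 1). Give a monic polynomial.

Repeated division with remainder:
  w^2 - 6w + 8 = (w^2 - 1) + (-6w + 9)
  w^2 - 1 = (-(1/6)w - 1/4)(-6w + 9) + (5/4)
  -6w + 9 = (-(24/5)w + 36/5)(5/4) + (0)
The last nonzero remainder is the constant 5/4, so the polynomials are coprime and gcd = 1.

1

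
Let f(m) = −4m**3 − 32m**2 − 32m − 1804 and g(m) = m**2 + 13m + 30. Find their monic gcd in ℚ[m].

Euclidean algorithm in ℚ[m]:
  −4m**3 − 32m**2 − 32m − 1804 = (−4m + 20)(m**2 + 13m + 30) + (−172m − 2404)
  m**2 + 13m + 30 = (−(1/172)m + 21/3698)(−172m − 2404) + (80712/1849)
  −172m − 2404 = (−(79507/20178)m − 1111249/20178)(80712/1849) + (0)
The last nonzero remainder is the constant 80712/1849, so the polynomials are coprime and gcd = 1.

1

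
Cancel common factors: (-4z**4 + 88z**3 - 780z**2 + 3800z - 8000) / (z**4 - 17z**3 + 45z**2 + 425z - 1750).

Repeated division with remainder:
  -4z**4 + 88z**3 - 780z**2 + 3800z - 8000 = (-4)(z**4 - 17z**3 + 45z**2 + 425z - 1750) + (20z**3 - 600z**2 + 5500z - 15000)
  z**4 - 17z**3 + 45z**2 + 425z - 1750 = ((1/20)z + 13/20)(20z**3 - 600z**2 + 5500z - 15000) + (160z**2 - 2400z + 8000)
  20z**3 - 600z**2 + 5500z - 15000 = ((1/8)z - 15/8)(160z**2 - 2400z + 8000) + (0)
Last nonzero remainder: 160z**2 - 2400z + 8000. Dividing through by 160 gives the monic gcd z**2 - 15z + 50.
Cancel z**2 - 15z + 50 from numerator and denominator to get the reduced form.

(-4z**2 + 28z - 160)/(z**2 - 2z - 35)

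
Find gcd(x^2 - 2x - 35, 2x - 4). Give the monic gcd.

Repeated division with remainder:
  x^2 - 2x - 35 = ((1/2)x)(2x - 4) + (-35)
  2x - 4 = (-(2/35)x + 4/35)(-35) + (0)
The last nonzero remainder is the constant -35, so the polynomials are coprime and gcd = 1.

1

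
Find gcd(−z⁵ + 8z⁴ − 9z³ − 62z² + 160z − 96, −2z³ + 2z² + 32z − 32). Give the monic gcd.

Apply the Euclidean algorithm:
  −z⁵ + 8z⁴ − 9z³ − 62z² + 160z − 96 = ((1/2)z² − (7/2)z + 9)(−2z³ + 2z² + 32z − 32) + (48z² − 240z + 192)
  −2z³ + 2z² + 32z − 32 = (−(1/24)z − 1/6)(48z² − 240z + 192) + (0)
Last nonzero remainder: 48z² − 240z + 192. Dividing through by 48 gives the monic gcd z² − 5z + 4.

z² − 5z + 4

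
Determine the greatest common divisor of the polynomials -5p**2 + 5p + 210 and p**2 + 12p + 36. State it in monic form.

p + 6

Euclidean algorithm in ℚ[p]:
  -5p**2 + 5p + 210 = (-5)(p**2 + 12p + 36) + (65p + 390)
  p**2 + 12p + 36 = ((1/65)p + 6/65)(65p + 390) + (0)
Last nonzero remainder: 65p + 390. Dividing through by 65 gives the monic gcd p + 6.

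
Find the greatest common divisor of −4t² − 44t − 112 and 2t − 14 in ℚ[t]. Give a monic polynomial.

1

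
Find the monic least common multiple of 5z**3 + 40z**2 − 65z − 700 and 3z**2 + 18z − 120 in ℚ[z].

Repeated division with remainder:
  5z**3 + 40z**2 − 65z − 700 = ((5/3)z + 10/3)(3z**2 + 18z − 120) + (75z − 300)
  3z**2 + 18z − 120 = ((1/25)z + 2/5)(75z − 300) + (0)
Last nonzero remainder: 75z − 300. Dividing through by 75 gives the monic gcd z − 4.
Then lcm(f, g) = f·g / gcd(f, g); expanding and making the result monic gives the answer.

z**4 + 18z**3 + 67z**2 − 270z − 1400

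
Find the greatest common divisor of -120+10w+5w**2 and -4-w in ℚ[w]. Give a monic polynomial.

Euclidean algorithm in ℚ[w]:
  5w**2+10w-120 = (-5w+10)(-w-4) + (-80)
  -w-4 = ((1/80)w+1/20)(-80) + (0)
The last nonzero remainder is the constant -80, so the polynomials are coprime and gcd = 1.

1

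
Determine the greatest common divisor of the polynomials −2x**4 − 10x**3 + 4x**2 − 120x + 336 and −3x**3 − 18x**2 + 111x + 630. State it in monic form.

Repeated division with remainder:
  −2x**4 − 10x**3 + 4x**2 − 120x + 336 = ((2/3)x − 2/3)(−3x**3 − 18x**2 + 111x + 630) + (−82x**2 − 466x + 756)
  −3x**3 − 18x**2 + 111x + 630 = ((3/82)x + 39/3362)(−82x**2 − 466x + 756) + ((149184/1681)x + 1044288/1681)
  −82x**2 − 466x + 756 = (−(68921/74592)x + 5043/4144)((149184/1681)x + 1044288/1681) + (0)
Last nonzero remainder: (149184/1681)x + 1044288/1681. Dividing through by 149184/1681 gives the monic gcd x + 7.

x + 7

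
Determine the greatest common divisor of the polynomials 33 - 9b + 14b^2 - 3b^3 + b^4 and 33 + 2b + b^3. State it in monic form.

11 - 3b + b^2

Repeated division with remainder:
  b^4 - 3b^3 + 14b^2 - 9b + 33 = (b - 3)(b^3 + 2b + 33) + (12b^2 - 36b + 132)
  b^3 + 2b + 33 = ((1/12)b + 1/4)(12b^2 - 36b + 132) + (0)
Last nonzero remainder: 12b^2 - 36b + 132. Dividing through by 12 gives the monic gcd b^2 - 3b + 11.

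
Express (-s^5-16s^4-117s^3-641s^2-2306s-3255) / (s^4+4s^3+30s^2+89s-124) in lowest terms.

Euclidean algorithm in ℚ[s]:
  -s^5-16s^4-117s^3-641s^2-2306s-3255 = (-s-12)(s^4+4s^3+30s^2+89s-124) + (-39s^3-192s^2-1362s-4743)
  s^4+4s^3+30s^2+89s-124 = (-(1/39)s+4/169)(-39s^3-192s^2-1362s-4743) + (-(64/169)s^2-(64/169)s-1984/169)
  -39s^3-192s^2-1362s-4743 = ((6591/64)s+25857/64)(-(64/169)s^2-(64/169)s-1984/169) + (0)
Last nonzero remainder: -(64/169)s^2-(64/169)s-1984/169. Dividing through by -64/169 gives the monic gcd s^2+s+31.
Cancel s^2+s+31 from numerator and denominator to get the reduced form.

(-s^3-15s^2-71s-105)/(s^2+3s-4)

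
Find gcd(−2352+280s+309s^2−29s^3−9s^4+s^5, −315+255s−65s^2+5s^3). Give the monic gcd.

21−10s+s^2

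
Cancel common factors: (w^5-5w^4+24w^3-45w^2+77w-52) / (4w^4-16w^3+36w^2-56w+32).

By polynomial division,
  w^5-5w^4+24w^3-45w^2+77w-52 = ((1/4)w-1/4)(4w^4-16w^3+36w^2-56w+32) + (11w^3-22w^2+55w-44)
  4w^4-16w^3+36w^2-56w+32 = ((4/11)w-8/11)(11w^3-22w^2+55w-44) + (0)
Last nonzero remainder: 11w^3-22w^2+55w-44. Dividing through by 11 gives the monic gcd w^3-2w^2+5w-4.
Cancel w^3-2w^2+5w-4 from numerator and denominator to get the reduced form.

(w^2-3w+13)/(4w-8)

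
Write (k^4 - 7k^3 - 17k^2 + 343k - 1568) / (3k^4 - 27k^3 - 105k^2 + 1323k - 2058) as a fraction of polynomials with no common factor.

(k^2 - 7k + 32)/(3k^2 - 27k + 42)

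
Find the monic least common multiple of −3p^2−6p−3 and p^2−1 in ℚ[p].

Apply the Euclidean algorithm:
  −3p^2−6p−3 = (−3)(p^2−1) + (−6p−6)
  p^2−1 = (−(1/6)p+1/6)(−6p−6) + (0)
Last nonzero remainder: −6p−6. Dividing through by −6 gives the monic gcd p+1.
Then lcm(f, g) = f·g / gcd(f, g); expanding and making the result monic gives the answer.

p^3+p^2−p−1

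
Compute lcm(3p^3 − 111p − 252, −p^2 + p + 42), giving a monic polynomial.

Apply the Euclidean algorithm:
  3p^3 − 111p − 252 = (−3p − 3)(−p^2 + p + 42) + (18p − 126)
  −p^2 + p + 42 = (−(1/18)p − 1/3)(18p − 126) + (0)
Last nonzero remainder: 18p − 126. Dividing through by 18 gives the monic gcd p − 7.
Then lcm(f, g) = f·g / gcd(f, g); expanding and making the result monic gives the answer.

p^4 + 6p^3 − 37p^2 − 306p − 504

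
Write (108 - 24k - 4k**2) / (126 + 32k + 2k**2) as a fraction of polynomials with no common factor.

Apply the Euclidean algorithm:
  -4k**2 - 24k + 108 = (-2)(2k**2 + 32k + 126) + (40k + 360)
  2k**2 + 32k + 126 = ((1/20)k + 7/20)(40k + 360) + (0)
Last nonzero remainder: 40k + 360. Dividing through by 40 gives the monic gcd k + 9.
Cancel k + 9 from numerator and denominator to get the reduced form.

(6 - 2k)/(7 + k)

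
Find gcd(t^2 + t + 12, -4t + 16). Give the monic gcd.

Apply the Euclidean algorithm:
  t^2 + t + 12 = (-(1/4)t - 5/4)(-4t + 16) + (32)
  -4t + 16 = (-(1/8)t + 1/2)(32) + (0)
The last nonzero remainder is the constant 32, so the polynomials are coprime and gcd = 1.

1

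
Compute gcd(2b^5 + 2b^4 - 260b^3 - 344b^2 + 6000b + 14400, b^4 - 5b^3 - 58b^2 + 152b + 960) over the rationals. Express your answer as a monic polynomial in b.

b^2 - 2b - 24

Euclidean algorithm in ℚ[b]:
  2b^5 + 2b^4 - 260b^3 - 344b^2 + 6000b + 14400 = (2b + 12)(b^4 - 5b^3 - 58b^2 + 152b + 960) + (-84b^3 + 48b^2 + 2256b + 2880)
  b^4 - 5b^3 - 58b^2 + 152b + 960 = (-(1/84)b + 31/588)(-84b^3 + 48b^2 + 2256b + 2880) + (-(1650/49)b^2 + (3300/49)b + 39600/49)
  -84b^3 + 48b^2 + 2256b + 2880 = ((686/275)b + 196/55)(-(1650/49)b^2 + (3300/49)b + 39600/49) + (0)
Last nonzero remainder: -(1650/49)b^2 + (3300/49)b + 39600/49. Dividing through by -1650/49 gives the monic gcd b^2 - 2b - 24.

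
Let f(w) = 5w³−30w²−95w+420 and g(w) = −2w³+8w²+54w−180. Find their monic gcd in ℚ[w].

By polynomial division,
  5w³−30w²−95w+420 = (−5/2)(−2w³+8w²+54w−180) + (−10w²+40w−30)
  −2w³+8w²+54w−180 = ((1/5)w)(−10w²+40w−30) + (60w−180)
  −10w²+40w−30 = (−(1/6)w+1/6)(60w−180) + (0)
Last nonzero remainder: 60w−180. Dividing through by 60 gives the monic gcd w−3.

w−3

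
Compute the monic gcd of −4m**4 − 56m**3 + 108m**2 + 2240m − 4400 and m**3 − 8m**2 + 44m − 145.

m − 5

Apply the Euclidean algorithm:
  −4m**4 − 56m**3 + 108m**2 + 2240m − 4400 = (−4m − 88)(m**3 − 8m**2 + 44m − 145) + (−420m**2 + 5532m − 17160)
  m**3 − 8m**2 + 44m − 145 = (−(1/420)m − 181/14700)(−420m**2 + 5532m − 17160) + ((87291/1225)m − 87291/245)
  −420m**2 + 5532m − 17160 = (−(171500/29097)m + 1401400/29097)((87291/1225)m − 87291/245) + (0)
Last nonzero remainder: (87291/1225)m − 87291/245. Dividing through by 87291/1225 gives the monic gcd m − 5.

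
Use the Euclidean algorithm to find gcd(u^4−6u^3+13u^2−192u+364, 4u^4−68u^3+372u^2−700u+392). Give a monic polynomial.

Apply the Euclidean algorithm:
  u^4−6u^3+13u^2−192u+364 = (1/4)(4u^4−68u^3+372u^2−700u+392) + (11u^3−80u^2−17u+266)
  4u^4−68u^3+372u^2−700u+392 = ((4/11)u−428/121)(11u^3−80u^2−17u+266) + ((11520/121)u^2−(103680/121)u+161280/121)
  11u^3−80u^2−17u+266 = ((1331/11520)u+2299/11520)((11520/121)u^2−(103680/121)u+161280/121) + (0)
Last nonzero remainder: (11520/121)u^2−(103680/121)u+161280/121. Dividing through by 11520/121 gives the monic gcd u^2−9u+14.

u^2−9u+14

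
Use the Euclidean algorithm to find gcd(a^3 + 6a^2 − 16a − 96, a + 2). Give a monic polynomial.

1

Euclidean algorithm in ℚ[a]:
  a^3 + 6a^2 − 16a − 96 = (a^2 + 4a − 24)(a + 2) + (−48)
  a + 2 = (−(1/48)a − 1/24)(−48) + (0)
The last nonzero remainder is the constant −48, so the polynomials are coprime and gcd = 1.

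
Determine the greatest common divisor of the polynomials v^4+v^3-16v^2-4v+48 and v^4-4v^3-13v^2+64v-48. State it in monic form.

v^2+v-12

Repeated division with remainder:
  v^4+v^3-16v^2-4v+48 = (v^4-4v^3-13v^2+64v-48) + (5v^3-3v^2-68v+96)
  v^4-4v^3-13v^2+64v-48 = ((1/5)v-17/25)(5v^3-3v^2-68v+96) + (-(36/25)v^2-(36/25)v+432/25)
  5v^3-3v^2-68v+96 = (-(125/36)v+50/9)(-(36/25)v^2-(36/25)v+432/25) + (0)
Last nonzero remainder: -(36/25)v^2-(36/25)v+432/25. Dividing through by -36/25 gives the monic gcd v^2+v-12.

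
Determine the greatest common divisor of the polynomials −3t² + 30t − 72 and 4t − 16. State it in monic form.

t − 4

Euclidean algorithm in ℚ[t]:
  −3t² + 30t − 72 = (−(3/4)t + 9/2)(4t − 16) + (0)
Last nonzero remainder: 4t − 16. Dividing through by 4 gives the monic gcd t − 4.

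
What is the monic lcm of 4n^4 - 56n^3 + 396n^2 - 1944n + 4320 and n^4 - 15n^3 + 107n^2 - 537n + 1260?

Apply the Euclidean algorithm:
  4n^4 - 56n^3 + 396n^2 - 1944n + 4320 = (4)(n^4 - 15n^3 + 107n^2 - 537n + 1260) + (4n^3 - 32n^2 + 204n - 720)
  n^4 - 15n^3 + 107n^2 - 537n + 1260 = ((1/4)n - 7/4)(4n^3 - 32n^2 + 204n - 720) + (0)
Last nonzero remainder: 4n^3 - 32n^2 + 204n - 720. Dividing through by 4 gives the monic gcd n^3 - 8n^2 + 51n - 180.
Then lcm(f, g) = f·g / gcd(f, g); expanding and making the result monic gives the answer.

n^5 - 21n^4 + 197n^3 - 1179n^2 + 4482n - 7560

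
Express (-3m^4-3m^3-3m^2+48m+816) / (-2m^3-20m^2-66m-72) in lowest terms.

Euclidean algorithm in ℚ[m]:
  -3m^4-3m^3-3m^2+48m+816 = ((3/2)m-27/2)(-2m^3-20m^2-66m-72) + (-174m^2-735m-156)
  -2m^3-20m^2-66m-72 = ((1/87)m+335/5046)(-174m^2-735m-156) + (-(25921/1682)m-51842/841)
  -174m^2-735m-156 = ((292668/25921)m+65598/25921)(-(25921/1682)m-51842/841) + (0)
Last nonzero remainder: -(25921/1682)m-51842/841. Dividing through by -25921/1682 gives the monic gcd m+4.
Cancel m+4 from numerator and denominator to get the reduced form.

(3m^3-9m^2+39m-204)/(2m^2+12m+18)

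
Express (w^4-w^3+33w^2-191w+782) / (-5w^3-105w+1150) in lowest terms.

(-w^2+6w-17)/(5w-25)

Repeated division with remainder:
  w^4-w^3+33w^2-191w+782 = (-(1/5)w+1/5)(-5w^3-105w+1150) + (12w^2+60w+552)
  -5w^3-105w+1150 = (-(5/12)w+25/12)(12w^2+60w+552) + (0)
Last nonzero remainder: 12w^2+60w+552. Dividing through by 12 gives the monic gcd w^2+5w+46.
Cancel w^2+5w+46 from numerator and denominator to get the reduced form.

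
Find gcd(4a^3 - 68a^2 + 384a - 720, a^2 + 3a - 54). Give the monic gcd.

a - 6

By polynomial division,
  4a^3 - 68a^2 + 384a - 720 = (4a - 80)(a^2 + 3a - 54) + (840a - 5040)
  a^2 + 3a - 54 = ((1/840)a + 3/280)(840a - 5040) + (0)
Last nonzero remainder: 840a - 5040. Dividing through by 840 gives the monic gcd a - 6.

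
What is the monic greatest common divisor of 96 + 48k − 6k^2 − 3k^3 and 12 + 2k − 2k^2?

2 + k

Repeated division with remainder:
  −3k^3 − 6k^2 + 48k + 96 = ((3/2)k + 9/2)(−2k^2 + 2k + 12) + (21k + 42)
  −2k^2 + 2k + 12 = (−(2/21)k + 2/7)(21k + 42) + (0)
Last nonzero remainder: 21k + 42. Dividing through by 21 gives the monic gcd k + 2.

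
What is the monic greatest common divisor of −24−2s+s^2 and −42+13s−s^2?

−6+s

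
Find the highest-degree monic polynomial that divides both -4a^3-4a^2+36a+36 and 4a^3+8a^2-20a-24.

a^2+4a+3

Repeated division with remainder:
  -4a^3-4a^2+36a+36 = (-1)(4a^3+8a^2-20a-24) + (4a^2+16a+12)
  4a^3+8a^2-20a-24 = (a-2)(4a^2+16a+12) + (0)
Last nonzero remainder: 4a^2+16a+12. Dividing through by 4 gives the monic gcd a^2+4a+3.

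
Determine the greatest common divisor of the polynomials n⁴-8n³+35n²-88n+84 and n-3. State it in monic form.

n-3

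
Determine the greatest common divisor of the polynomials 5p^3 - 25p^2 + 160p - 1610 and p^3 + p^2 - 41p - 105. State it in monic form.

p - 7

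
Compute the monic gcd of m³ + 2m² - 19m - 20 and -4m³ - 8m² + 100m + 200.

m + 5

Repeated division with remainder:
  m³ + 2m² - 19m - 20 = (-1/4)(-4m³ - 8m² + 100m + 200) + (6m + 30)
  -4m³ - 8m² + 100m + 200 = (-(2/3)m² + 2m + 20/3)(6m + 30) + (0)
Last nonzero remainder: 6m + 30. Dividing through by 6 gives the monic gcd m + 5.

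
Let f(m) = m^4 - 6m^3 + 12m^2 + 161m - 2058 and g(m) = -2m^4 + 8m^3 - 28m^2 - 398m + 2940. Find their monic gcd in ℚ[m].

By polynomial division,
  m^4 - 6m^3 + 12m^2 + 161m - 2058 = (-1/2)(-2m^4 + 8m^3 - 28m^2 - 398m + 2940) + (-2m^3 - 2m^2 - 38m - 588)
  -2m^4 + 8m^3 - 28m^2 - 398m + 2940 = (m - 5)(-2m^3 - 2m^2 - 38m - 588) + (0)
Last nonzero remainder: -2m^3 - 2m^2 - 38m - 588. Dividing through by -2 gives the monic gcd m^3 + m^2 + 19m + 294.

m^3 + m^2 + 19m + 294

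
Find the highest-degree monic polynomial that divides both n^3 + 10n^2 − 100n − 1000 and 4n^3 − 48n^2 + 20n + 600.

n − 10

Repeated division with remainder:
  n^3 + 10n^2 − 100n − 1000 = (1/4)(4n^3 − 48n^2 + 20n + 600) + (22n^2 − 105n − 1150)
  4n^3 − 48n^2 + 20n + 600 = ((2/11)n − 159/121)(22n^2 − 105n − 1150) + ((11025/121)n − 110250/121)
  22n^2 − 105n − 1150 = ((2662/11025)n + 2783/2205)((11025/121)n − 110250/121) + (0)
Last nonzero remainder: (11025/121)n − 110250/121. Dividing through by 11025/121 gives the monic gcd n − 10.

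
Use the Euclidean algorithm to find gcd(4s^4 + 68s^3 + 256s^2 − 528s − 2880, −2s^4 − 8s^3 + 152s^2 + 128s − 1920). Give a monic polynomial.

s^2 + 14s + 40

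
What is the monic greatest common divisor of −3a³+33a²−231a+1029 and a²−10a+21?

a−7

Apply the Euclidean algorithm:
  −3a³+33a²−231a+1029 = (−3a+3)(a²−10a+21) + (−138a+966)
  a²−10a+21 = (−(1/138)a+1/46)(−138a+966) + (0)
Last nonzero remainder: −138a+966. Dividing through by −138 gives the monic gcd a−7.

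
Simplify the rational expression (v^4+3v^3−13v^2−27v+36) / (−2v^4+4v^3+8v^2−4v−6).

Apply the Euclidean algorithm:
  v^4+3v^3−13v^2−27v+36 = (−1/2)(−2v^4+4v^3+8v^2−4v−6) + (5v^3−9v^2−29v+33)
  −2v^4+4v^3+8v^2−4v−6 = (−(2/5)v+2/25)(5v^3−9v^2−29v+33) + (−(72/25)v^2+(288/25)v−216/25)
  5v^3−9v^2−29v+33 = (−(125/72)v−275/72)(−(72/25)v^2+(288/25)v−216/25) + (0)
Last nonzero remainder: −(72/25)v^2+(288/25)v−216/25. Dividing through by −72/25 gives the monic gcd v^2−4v+3.
Cancel v^2−4v+3 from numerator and denominator to get the reduced form.

(−v^2−7v−12)/(2v^2+4v+2)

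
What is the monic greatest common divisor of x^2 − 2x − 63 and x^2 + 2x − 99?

Repeated division with remainder:
  x^2 − 2x − 63 = (x^2 + 2x − 99) + (−4x + 36)
  x^2 + 2x − 99 = (−(1/4)x − 11/4)(−4x + 36) + (0)
Last nonzero remainder: −4x + 36. Dividing through by −4 gives the monic gcd x − 9.

x − 9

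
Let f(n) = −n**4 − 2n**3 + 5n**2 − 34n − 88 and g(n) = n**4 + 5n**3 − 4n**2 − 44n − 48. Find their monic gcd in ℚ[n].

n**2 + 6n + 8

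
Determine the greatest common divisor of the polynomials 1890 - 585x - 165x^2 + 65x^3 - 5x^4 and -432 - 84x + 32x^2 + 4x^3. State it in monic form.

3 + x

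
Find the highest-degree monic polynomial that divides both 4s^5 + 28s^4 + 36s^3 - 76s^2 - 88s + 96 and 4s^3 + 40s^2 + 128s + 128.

s^2 + 6s + 8

Repeated division with remainder:
  4s^5 + 28s^4 + 36s^3 - 76s^2 - 88s + 96 = (s^2 - 3s + 7)(4s^3 + 40s^2 + 128s + 128) + (-100s^2 - 600s - 800)
  4s^3 + 40s^2 + 128s + 128 = (-(1/25)s - 4/25)(-100s^2 - 600s - 800) + (0)
Last nonzero remainder: -100s^2 - 600s - 800. Dividing through by -100 gives the monic gcd s^2 + 6s + 8.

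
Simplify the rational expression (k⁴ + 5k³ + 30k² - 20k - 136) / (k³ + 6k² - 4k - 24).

Apply the Euclidean algorithm:
  k⁴ + 5k³ + 30k² - 20k - 136 = (k - 1)(k³ + 6k² - 4k - 24) + (40k² - 160)
  k³ + 6k² - 4k - 24 = ((1/40)k + 3/20)(40k² - 160) + (0)
Last nonzero remainder: 40k² - 160. Dividing through by 40 gives the monic gcd k² - 4.
Cancel k² - 4 from numerator and denominator to get the reduced form.

(k² + 5k + 34)/(k + 6)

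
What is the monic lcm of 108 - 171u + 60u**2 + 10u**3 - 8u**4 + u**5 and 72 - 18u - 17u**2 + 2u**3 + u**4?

By polynomial division,
  u**5 - 8u**4 + 10u**3 + 60u**2 - 171u + 108 = (u - 10)(u**4 + 2u**3 - 17u**2 - 18u + 72) + (47u**3 - 92u**2 - 423u + 828)
  u**4 + 2u**3 - 17u**2 - 18u + 72 = ((1/47)u + 186/2209)(47u**3 - 92u**2 - 423u + 828) + (-(560/2209)u**2 + 5040/2209)
  47u**3 - 92u**2 - 423u + 828 = (-(103823/560)u + 50807/140)(-(560/2209)u**2 + 5040/2209) + (0)
Last nonzero remainder: -(560/2209)u**2 + 5040/2209. Dividing through by -560/2209 gives the monic gcd u**2 - 9.
Then lcm(f, g) = f·g / gcd(f, g); expanding and making the result monic gives the answer.

-864 + 1584u - 714u**2 - 131u**3 + 144u**4 - 14u**5 - 6u**6 + u**7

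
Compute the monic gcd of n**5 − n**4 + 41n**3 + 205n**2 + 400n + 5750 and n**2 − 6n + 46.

Repeated division with remainder:
  n**5 − n**4 + 41n**3 + 205n**2 + 400n + 5750 = (n**3 + 5n**2 + 25n + 125)(n**2 − 6n + 46) + (0)
The last nonzero remainder n**2 − 6n + 46 is already monic.

n**2 − 6n + 46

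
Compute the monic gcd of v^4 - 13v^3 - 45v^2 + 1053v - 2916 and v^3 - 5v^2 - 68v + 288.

v^2 - 13v + 36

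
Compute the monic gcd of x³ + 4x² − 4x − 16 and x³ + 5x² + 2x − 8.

x² + 6x + 8

By polynomial division,
  x³ + 4x² − 4x − 16 = (x³ + 5x² + 2x − 8) + (−x² − 6x − 8)
  x³ + 5x² + 2x − 8 = (−x + 1)(−x² − 6x − 8) + (0)
Last nonzero remainder: −x² − 6x − 8. Dividing through by −1 gives the monic gcd x² + 6x + 8.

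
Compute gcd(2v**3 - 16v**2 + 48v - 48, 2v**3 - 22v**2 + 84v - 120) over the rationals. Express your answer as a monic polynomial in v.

Repeated division with remainder:
  2v**3 - 16v**2 + 48v - 48 = (2v**3 - 22v**2 + 84v - 120) + (6v**2 - 36v + 72)
  2v**3 - 22v**2 + 84v - 120 = ((1/3)v - 5/3)(6v**2 - 36v + 72) + (0)
Last nonzero remainder: 6v**2 - 36v + 72. Dividing through by 6 gives the monic gcd v**2 - 6v + 12.

v**2 - 6v + 12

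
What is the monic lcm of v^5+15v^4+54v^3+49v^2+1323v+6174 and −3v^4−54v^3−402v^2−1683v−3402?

By polynomial division,
  v^5+15v^4+54v^3+49v^2+1323v+6174 = (−(1/3)v+1)(−3v^4−54v^3−402v^2−1683v−3402) + (−26v^3−110v^2+1872v+9576)
  −3v^4−54v^3−402v^2−1683v−3402 = ((3/26)v+537/338)(−26v^3−110v^2+1872v+9576) + (−(74907/169)v^2−(74907/13)v−3146094/169)
  −26v^3−110v^2+1872v+9576 = ((4394/74907)v−12844/24969)(−(74907/169)v^2−(74907/13)v−3146094/169) + (0)
Last nonzero remainder: −(74907/169)v^2−(74907/13)v−3146094/169. Dividing through by −74907/169 gives the monic gcd v^2+13v+42.
Then lcm(f, g) = f·g / gcd(f, g); expanding and making the result monic gives the answer.

v^7+20v^6+156v^5+724v^4+3026v^3+14112v^2+66591v+166698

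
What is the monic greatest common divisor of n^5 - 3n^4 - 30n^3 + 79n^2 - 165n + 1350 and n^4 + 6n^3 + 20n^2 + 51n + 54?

n^2 + n + 9

By polynomial division,
  n^5 - 3n^4 - 30n^3 + 79n^2 - 165n + 1350 = (n - 9)(n^4 + 6n^3 + 20n^2 + 51n + 54) + (4n^3 + 208n^2 + 240n + 1836)
  n^4 + 6n^3 + 20n^2 + 51n + 54 = ((1/4)n - 23/2)(4n^3 + 208n^2 + 240n + 1836) + (2352n^2 + 2352n + 21168)
  4n^3 + 208n^2 + 240n + 1836 = ((1/588)n + 17/196)(2352n^2 + 2352n + 21168) + (0)
Last nonzero remainder: 2352n^2 + 2352n + 21168. Dividing through by 2352 gives the monic gcd n^2 + n + 9.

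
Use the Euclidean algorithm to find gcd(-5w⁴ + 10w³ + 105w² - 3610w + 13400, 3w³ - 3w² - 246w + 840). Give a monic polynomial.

Apply the Euclidean algorithm:
  -5w⁴ + 10w³ + 105w² - 3610w + 13400 = (-(5/3)w + 5/3)(3w³ - 3w² - 246w + 840) + (-300w² - 1800w + 12000)
  3w³ - 3w² - 246w + 840 = (-(1/100)w + 7/100)(-300w² - 1800w + 12000) + (0)
Last nonzero remainder: -300w² - 1800w + 12000. Dividing through by -300 gives the monic gcd w² + 6w - 40.

w² + 6w - 40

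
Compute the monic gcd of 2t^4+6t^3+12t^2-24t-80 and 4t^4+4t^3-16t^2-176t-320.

By polynomial division,
  2t^4+6t^3+12t^2-24t-80 = (1/2)(4t^4+4t^3-16t^2-176t-320) + (4t^3+20t^2+64t+80)
  4t^4+4t^3-16t^2-176t-320 = (t-4)(4t^3+20t^2+64t+80) + (0)
Last nonzero remainder: 4t^3+20t^2+64t+80. Dividing through by 4 gives the monic gcd t^3+5t^2+16t+20.

t^3+5t^2+16t+20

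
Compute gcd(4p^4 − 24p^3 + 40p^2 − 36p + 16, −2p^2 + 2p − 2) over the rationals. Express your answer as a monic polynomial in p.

By polynomial division,
  4p^4 − 24p^3 + 40p^2 − 36p + 16 = (−2p^2 + 10p − 8)(−2p^2 + 2p − 2) + (0)
Last nonzero remainder: −2p^2 + 2p − 2. Dividing through by −2 gives the monic gcd p^2 − p + 1.

p^2 − p + 1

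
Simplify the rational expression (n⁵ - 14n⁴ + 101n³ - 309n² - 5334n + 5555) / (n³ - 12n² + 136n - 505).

Apply the Euclidean algorithm:
  n⁵ - 14n⁴ + 101n³ - 309n² - 5334n + 5555 = (n² - 2n - 59)(n³ - 12n² + 136n - 505) + (-240n² + 1680n - 24240)
  n³ - 12n² + 136n - 505 = (-(1/240)n + 1/48)(-240n² + 1680n - 24240) + (0)
Last nonzero remainder: -240n² + 1680n - 24240. Dividing through by -240 gives the monic gcd n² - 7n + 101.
Cancel n² - 7n + 101 from numerator and denominator to get the reduced form.

(n³ - 7n² - 49n + 55)/(n - 5)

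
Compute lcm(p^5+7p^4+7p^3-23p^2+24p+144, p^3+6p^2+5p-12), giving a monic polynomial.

p^6+6p^5-30p^3+47p^2+120p-144

Euclidean algorithm in ℚ[p]:
  p^5+7p^4+7p^3-23p^2+24p+144 = (p^2+p-4)(p^3+6p^2+5p-12) + (8p^2+56p+96)
  p^3+6p^2+5p-12 = ((1/8)p-1/8)(8p^2+56p+96) + (0)
Last nonzero remainder: 8p^2+56p+96. Dividing through by 8 gives the monic gcd p^2+7p+12.
Then lcm(f, g) = f·g / gcd(f, g); expanding and making the result monic gives the answer.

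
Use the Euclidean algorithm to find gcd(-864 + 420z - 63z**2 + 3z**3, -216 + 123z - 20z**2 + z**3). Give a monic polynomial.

72 - 17z + z**2

By polynomial division,
  3z**3 - 63z**2 + 420z - 864 = (3)(z**3 - 20z**2 + 123z - 216) + (-3z**2 + 51z - 216)
  z**3 - 20z**2 + 123z - 216 = (-(1/3)z + 1)(-3z**2 + 51z - 216) + (0)
Last nonzero remainder: -3z**2 + 51z - 216. Dividing through by -3 gives the monic gcd z**2 - 17z + 72.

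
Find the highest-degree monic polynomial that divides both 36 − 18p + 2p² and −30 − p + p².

Euclidean algorithm in ℚ[p]:
  2p² − 18p + 36 = (2)(p² − p − 30) + (−16p + 96)
  p² − p − 30 = (−(1/16)p − 5/16)(−16p + 96) + (0)
Last nonzero remainder: −16p + 96. Dividing through by −16 gives the monic gcd p − 6.

−6 + p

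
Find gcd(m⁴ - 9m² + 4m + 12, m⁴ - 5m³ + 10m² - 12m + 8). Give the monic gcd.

m² - 4m + 4

Apply the Euclidean algorithm:
  m⁴ - 9m² + 4m + 12 = (m⁴ - 5m³ + 10m² - 12m + 8) + (5m³ - 19m² + 16m + 4)
  m⁴ - 5m³ + 10m² - 12m + 8 = ((1/5)m - 6/25)(5m³ - 19m² + 16m + 4) + ((56/25)m² - (224/25)m + 224/25)
  5m³ - 19m² + 16m + 4 = ((125/56)m + 25/56)((56/25)m² - (224/25)m + 224/25) + (0)
Last nonzero remainder: (56/25)m² - (224/25)m + 224/25. Dividing through by 56/25 gives the monic gcd m² - 4m + 4.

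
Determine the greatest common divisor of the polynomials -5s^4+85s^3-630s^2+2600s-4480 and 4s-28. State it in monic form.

Euclidean algorithm in ℚ[s]:
  -5s^4+85s^3-630s^2+2600s-4480 = (-(5/4)s^3+(25/2)s^2-70s+160)(4s-28) + (0)
Last nonzero remainder: 4s-28. Dividing through by 4 gives the monic gcd s-7.

s-7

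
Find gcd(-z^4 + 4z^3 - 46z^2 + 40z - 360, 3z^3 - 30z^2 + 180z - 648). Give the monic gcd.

Repeated division with remainder:
  -z^4 + 4z^3 - 46z^2 + 40z - 360 = (-(1/3)z - 2)(3z^3 - 30z^2 + 180z - 648) + (-46z^2 + 184z - 1656)
  3z^3 - 30z^2 + 180z - 648 = (-(3/46)z + 9/23)(-46z^2 + 184z - 1656) + (0)
Last nonzero remainder: -46z^2 + 184z - 1656. Dividing through by -46 gives the monic gcd z^2 - 4z + 36.

z^2 - 4z + 36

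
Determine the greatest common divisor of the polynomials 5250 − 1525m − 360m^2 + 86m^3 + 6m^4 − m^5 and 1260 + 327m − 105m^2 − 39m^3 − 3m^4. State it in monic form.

Euclidean algorithm in ℚ[m]:
  −m^5 + 6m^4 + 86m^3 − 360m^2 − 1525m + 5250 = ((1/3)m − 19/3)(−3m^4 − 39m^3 − 105m^2 + 327m + 1260) + (−126m^3 − 1134m^2 + 126m + 13230)
  −3m^4 − 39m^3 − 105m^2 + 327m + 1260 = ((1/42)m + 2/21)(−126m^3 − 1134m^2 + 126m + 13230) + (0)
Last nonzero remainder: −126m^3 − 1134m^2 + 126m + 13230. Dividing through by −126 gives the monic gcd m^3 + 9m^2 − m − 105.

−105 − m + 9m^2 + m^3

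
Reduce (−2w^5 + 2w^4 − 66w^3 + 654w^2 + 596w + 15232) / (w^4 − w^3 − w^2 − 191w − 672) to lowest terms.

(−2w^2 − 6w − 68)/(w + 3)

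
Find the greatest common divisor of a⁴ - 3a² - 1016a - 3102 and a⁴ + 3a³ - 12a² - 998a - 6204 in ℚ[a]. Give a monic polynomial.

Euclidean algorithm in ℚ[a]:
  a⁴ - 3a² - 1016a - 3102 = (a⁴ + 3a³ - 12a² - 998a - 6204) + (-3a³ + 9a² - 18a + 3102)
  a⁴ + 3a³ - 12a² - 998a - 6204 = (-(1/3)a - 2)(-3a³ + 9a² - 18a + 3102) + (0)
Last nonzero remainder: -3a³ + 9a² - 18a + 3102. Dividing through by -3 gives the monic gcd a³ - 3a² + 6a - 1034.

a³ - 3a² + 6a - 1034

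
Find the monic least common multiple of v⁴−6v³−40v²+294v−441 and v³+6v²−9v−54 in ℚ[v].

By polynomial division,
  v⁴−6v³−40v²+294v−441 = (v−12)(v³+6v²−9v−54) + (41v²+240v−1089)
  v³+6v²−9v−54 = ((1/41)v+6/1681)(41v²+240v−1089) + ((28080/1681)v−84240/1681)
  41v²+240v−1089 = ((68921/28080)v+203401/9360)((28080/1681)v−84240/1681) + (0)
Last nonzero remainder: (28080/1681)v−84240/1681. Dividing through by 28080/1681 gives the monic gcd v−3.
Then lcm(f, g) = f·g / gcd(f, g); expanding and making the result monic gives the answer.

v⁶+3v⁵−76v⁴−174v³+1485v²+1323v−7938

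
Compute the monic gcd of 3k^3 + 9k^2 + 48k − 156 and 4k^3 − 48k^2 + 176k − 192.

Euclidean algorithm in ℚ[k]:
  3k^3 + 9k^2 + 48k − 156 = (3/4)(4k^3 − 48k^2 + 176k − 192) + (45k^2 − 84k − 12)
  4k^3 − 48k^2 + 176k − 192 = ((4/45)k − 608/675)(45k^2 − 84k − 12) + ((22816/225)k − 45632/225)
  45k^2 − 84k − 12 = ((10125/22816)k + 675/11408)((22816/225)k − 45632/225) + (0)
Last nonzero remainder: (22816/225)k − 45632/225. Dividing through by 22816/225 gives the monic gcd k − 2.

k − 2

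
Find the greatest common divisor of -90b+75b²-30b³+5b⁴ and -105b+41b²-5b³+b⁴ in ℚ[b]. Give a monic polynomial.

Repeated division with remainder:
  5b⁴-30b³+75b²-90b = (5)(b⁴-5b³+41b²-105b) + (-5b³-130b²+435b)
  b⁴-5b³+41b²-105b = (-(1/5)b+31/5)(-5b³-130b²+435b) + (934b²-2802b)
  -5b³-130b²+435b = (-(5/934)b-145/934)(934b²-2802b) + (0)
Last nonzero remainder: 934b²-2802b. Dividing through by 934 gives the monic gcd b²-3b.

-3b+b²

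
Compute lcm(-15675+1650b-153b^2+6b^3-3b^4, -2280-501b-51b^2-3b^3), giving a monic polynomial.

41800+825b-142b^2+35b^3+6b^4+b^5

Apply the Euclidean algorithm:
  -3b^4+6b^3-153b^2+1650b-15675 = (b-19)(-3b^3-51b^2-501b-2280) + (-621b^2-5589b-58995)
  -3b^3-51b^2-501b-2280 = ((1/207)b+8/207)(-621b^2-5589b-58995) + (0)
Last nonzero remainder: -621b^2-5589b-58995. Dividing through by -621 gives the monic gcd b^2+9b+95.
Then lcm(f, g) = f·g / gcd(f, g); expanding and making the result monic gives the answer.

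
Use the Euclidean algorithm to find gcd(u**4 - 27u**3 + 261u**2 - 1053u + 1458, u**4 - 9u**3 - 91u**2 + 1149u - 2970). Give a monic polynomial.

Apply the Euclidean algorithm:
  u**4 - 27u**3 + 261u**2 - 1053u + 1458 = (u**4 - 9u**3 - 91u**2 + 1149u - 2970) + (-18u**3 + 352u**2 - 2202u + 4428)
  u**4 - 9u**3 - 91u**2 + 1149u - 2970 = (-(1/18)u - 95/162)(-18u**3 + 352u**2 - 2202u + 4428) + (-(560/81)u**2 + (2800/27)u - 1120/3)
  -18u**3 + 352u**2 - 2202u + 4428 = ((729/280)u - 3321/280)(-(560/81)u**2 + (2800/27)u - 1120/3) + (0)
Last nonzero remainder: -(560/81)u**2 + (2800/27)u - 1120/3. Dividing through by -560/81 gives the monic gcd u**2 - 15u + 54.

u**2 - 15u + 54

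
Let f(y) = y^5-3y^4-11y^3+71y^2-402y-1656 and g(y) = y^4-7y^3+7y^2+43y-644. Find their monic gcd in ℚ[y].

y^3+7y+92

Apply the Euclidean algorithm:
  y^5-3y^4-11y^3+71y^2-402y-1656 = (y+4)(y^4-7y^3+7y^2+43y-644) + (10y^3+70y+920)
  y^4-7y^3+7y^2+43y-644 = ((1/10)y-7/10)(10y^3+70y+920) + (0)
Last nonzero remainder: 10y^3+70y+920. Dividing through by 10 gives the monic gcd y^3+7y+92.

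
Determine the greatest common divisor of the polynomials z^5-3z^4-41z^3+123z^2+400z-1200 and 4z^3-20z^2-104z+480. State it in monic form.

By polynomial division,
  z^5-3z^4-41z^3+123z^2+400z-1200 = ((1/4)z^2+(1/2)z-5/4)(4z^3-20z^2-104z+480) + (30z^2+30z-600)
  4z^3-20z^2-104z+480 = ((2/15)z-4/5)(30z^2+30z-600) + (0)
Last nonzero remainder: 30z^2+30z-600. Dividing through by 30 gives the monic gcd z^2+z-20.

z^2+z-20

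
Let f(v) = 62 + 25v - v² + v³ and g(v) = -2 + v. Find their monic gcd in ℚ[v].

1

By polynomial division,
  v³ - v² + 25v + 62 = (v² + v + 27)(v - 2) + (116)
  v - 2 = ((1/116)v - 1/58)(116) + (0)
The last nonzero remainder is the constant 116, so the polynomials are coprime and gcd = 1.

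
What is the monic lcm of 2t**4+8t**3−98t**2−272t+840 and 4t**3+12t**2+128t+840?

t**6+2t**5−15t**4+130t**3−1366t**2−6552t+17640

Repeated division with remainder:
  2t**4+8t**3−98t**2−272t+840 = ((1/2)t+1/2)(4t**3+12t**2+128t+840) + (−168t**2−756t+420)
  4t**3+12t**2+128t+840 = (−(1/42)t+1/28)(−168t**2−756t+420) + (165t+825)
  −168t**2−756t+420 = (−(56/55)t+28/55)(165t+825) + (0)
Last nonzero remainder: 165t+825. Dividing through by 165 gives the monic gcd t+5.
Then lcm(f, g) = f·g / gcd(f, g); expanding and making the result monic gives the answer.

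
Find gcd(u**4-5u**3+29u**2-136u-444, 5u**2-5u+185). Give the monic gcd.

u**2-u+37

Apply the Euclidean algorithm:
  u**4-5u**3+29u**2-136u-444 = ((1/5)u**2-(4/5)u-12/5)(5u**2-5u+185) + (0)
Last nonzero remainder: 5u**2-5u+185. Dividing through by 5 gives the monic gcd u**2-u+37.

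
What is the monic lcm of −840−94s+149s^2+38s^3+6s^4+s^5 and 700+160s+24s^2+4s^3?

−4200−1310s+651s^2+339s^3+68s^4+11s^5+s^6

By polynomial division,
  s^5+6s^4+38s^3+149s^2−94s−840 = ((1/4)s^2−1/2)(4s^3+24s^2+160s+700) + (−14s^2−14s−490)
  4s^3+24s^2+160s+700 = (−(2/7)s−10/7)(−14s^2−14s−490) + (0)
Last nonzero remainder: −14s^2−14s−490. Dividing through by −14 gives the monic gcd s^2+s+35.
Then lcm(f, g) = f·g / gcd(f, g); expanding and making the result monic gives the answer.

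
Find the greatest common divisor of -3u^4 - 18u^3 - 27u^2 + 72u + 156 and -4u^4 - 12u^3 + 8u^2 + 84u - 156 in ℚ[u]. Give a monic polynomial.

Euclidean algorithm in ℚ[u]:
  -3u^4 - 18u^3 - 27u^2 + 72u + 156 = (3/4)(-4u^4 - 12u^3 + 8u^2 + 84u - 156) + (-9u^3 - 33u^2 + 9u + 273)
  -4u^4 - 12u^3 + 8u^2 + 84u - 156 = ((4/9)u - 8/27)(-9u^3 - 33u^2 + 9u + 273) + (-(52/9)u^2 - (104/3)u - 676/9)
  -9u^3 - 33u^2 + 9u + 273 = ((81/52)u - 189/52)(-(52/9)u^2 - (104/3)u - 676/9) + (0)
Last nonzero remainder: -(52/9)u^2 - (104/3)u - 676/9. Dividing through by -52/9 gives the monic gcd u^2 + 6u + 13.

u^2 + 6u + 13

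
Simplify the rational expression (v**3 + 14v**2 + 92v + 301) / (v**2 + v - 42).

(v**2 + 7v + 43)/(v - 6)

By polynomial division,
  v**3 + 14v**2 + 92v + 301 = (v + 13)(v**2 + v - 42) + (121v + 847)
  v**2 + v - 42 = ((1/121)v - 6/121)(121v + 847) + (0)
Last nonzero remainder: 121v + 847. Dividing through by 121 gives the monic gcd v + 7.
Cancel v + 7 from numerator and denominator to get the reduced form.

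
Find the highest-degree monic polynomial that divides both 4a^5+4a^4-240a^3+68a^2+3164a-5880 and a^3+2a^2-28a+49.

a^3+2a^2-28a+49

By polynomial division,
  4a^5+4a^4-240a^3+68a^2+3164a-5880 = (4a^2-4a-120)(a^3+2a^2-28a+49) + (0)
The last nonzero remainder a^3+2a^2-28a+49 is already monic.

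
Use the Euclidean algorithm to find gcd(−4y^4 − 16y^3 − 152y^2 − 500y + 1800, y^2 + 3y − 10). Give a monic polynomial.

y^2 + 3y − 10

By polynomial division,
  −4y^4 − 16y^3 − 152y^2 − 500y + 1800 = (−4y^2 − 4y − 180)(y^2 + 3y − 10) + (0)
The last nonzero remainder y^2 + 3y − 10 is already monic.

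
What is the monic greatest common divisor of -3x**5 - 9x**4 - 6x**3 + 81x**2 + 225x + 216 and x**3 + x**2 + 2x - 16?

Apply the Euclidean algorithm:
  -3x**5 - 9x**4 - 6x**3 + 81x**2 + 225x + 216 = (-3x**2 - 6x + 6)(x**3 + x**2 + 2x - 16) + (39x**2 + 117x + 312)
  x**3 + x**2 + 2x - 16 = ((1/39)x - 2/39)(39x**2 + 117x + 312) + (0)
Last nonzero remainder: 39x**2 + 117x + 312. Dividing through by 39 gives the monic gcd x**2 + 3x + 8.

x**2 + 3x + 8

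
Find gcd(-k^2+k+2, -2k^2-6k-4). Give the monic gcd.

k+1

Repeated division with remainder:
  -k^2+k+2 = (1/2)(-2k^2-6k-4) + (4k+4)
  -2k^2-6k-4 = (-(1/2)k-1)(4k+4) + (0)
Last nonzero remainder: 4k+4. Dividing through by 4 gives the monic gcd k+1.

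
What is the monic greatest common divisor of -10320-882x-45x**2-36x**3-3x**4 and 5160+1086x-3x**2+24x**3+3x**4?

430-17x+4x**2+x**3

Apply the Euclidean algorithm:
  -3x**4-36x**3-45x**2-882x-10320 = (-1)(3x**4+24x**3-3x**2+1086x+5160) + (-12x**3-48x**2+204x-5160)
  3x**4+24x**3-3x**2+1086x+5160 = (-(1/4)x-1)(-12x**3-48x**2+204x-5160) + (0)
Last nonzero remainder: -12x**3-48x**2+204x-5160. Dividing through by -12 gives the monic gcd x**3+4x**2-17x+430.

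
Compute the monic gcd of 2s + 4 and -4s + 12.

1

Repeated division with remainder:
  2s + 4 = (-1/2)(-4s + 12) + (10)
  -4s + 12 = (-(2/5)s + 6/5)(10) + (0)
The last nonzero remainder is the constant 10, so the polynomials are coprime and gcd = 1.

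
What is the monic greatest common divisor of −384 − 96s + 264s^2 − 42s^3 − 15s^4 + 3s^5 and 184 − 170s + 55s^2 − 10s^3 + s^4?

8 − 6s + s^2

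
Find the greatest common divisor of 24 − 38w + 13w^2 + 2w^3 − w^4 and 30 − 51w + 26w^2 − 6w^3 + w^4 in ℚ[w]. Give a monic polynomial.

Repeated division with remainder:
  −w^4 + 2w^3 + 13w^2 − 38w + 24 = (−1)(w^4 − 6w^3 + 26w^2 − 51w + 30) + (−4w^3 + 39w^2 − 89w + 54)
  w^4 − 6w^3 + 26w^2 − 51w + 30 = (−(1/4)w − 15/16)(−4w^3 + 39w^2 − 89w + 54) + ((645/16)w^2 − (1935/16)w + 645/8)
  −4w^3 + 39w^2 − 89w + 54 = (−(64/645)w + 144/215)((645/16)w^2 − (1935/16)w + 645/8) + (0)
Last nonzero remainder: (645/16)w^2 − (1935/16)w + 645/8. Dividing through by 645/16 gives the monic gcd w^2 − 3w + 2.

2 − 3w + w^2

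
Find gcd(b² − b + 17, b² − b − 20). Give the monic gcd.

By polynomial division,
  b² − b + 17 = (b² − b − 20) + (37)
  b² − b − 20 = ((1/37)b² − (1/37)b − 20/37)(37) + (0)
The last nonzero remainder is the constant 37, so the polynomials are coprime and gcd = 1.

1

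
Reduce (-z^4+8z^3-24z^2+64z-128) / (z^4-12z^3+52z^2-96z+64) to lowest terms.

(-z^2-8)/(z^2-4z+4)

By polynomial division,
  -z^4+8z^3-24z^2+64z-128 = (-1)(z^4-12z^3+52z^2-96z+64) + (-4z^3+28z^2-32z-64)
  z^4-12z^3+52z^2-96z+64 = (-(1/4)z+5/4)(-4z^3+28z^2-32z-64) + (9z^2-72z+144)
  -4z^3+28z^2-32z-64 = (-(4/9)z-4/9)(9z^2-72z+144) + (0)
Last nonzero remainder: 9z^2-72z+144. Dividing through by 9 gives the monic gcd z^2-8z+16.
Cancel z^2-8z+16 from numerator and denominator to get the reduced form.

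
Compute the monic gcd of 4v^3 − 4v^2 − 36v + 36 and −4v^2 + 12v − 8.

v − 1

Repeated division with remainder:
  4v^3 − 4v^2 − 36v + 36 = (−v − 2)(−4v^2 + 12v − 8) + (−20v + 20)
  −4v^2 + 12v − 8 = ((1/5)v − 2/5)(−20v + 20) + (0)
Last nonzero remainder: −20v + 20. Dividing through by −20 gives the monic gcd v − 1.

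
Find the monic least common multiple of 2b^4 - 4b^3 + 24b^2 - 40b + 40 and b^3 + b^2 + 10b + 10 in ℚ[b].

b^5 - b^4 + 10b^3 - 8b^2 + 20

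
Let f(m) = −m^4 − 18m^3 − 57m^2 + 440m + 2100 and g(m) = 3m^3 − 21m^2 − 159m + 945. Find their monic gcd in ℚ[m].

m^2 + 2m − 35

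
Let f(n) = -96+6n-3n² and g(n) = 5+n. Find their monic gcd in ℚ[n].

1

Euclidean algorithm in ℚ[n]:
  -3n²+6n-96 = (-3n+21)(n+5) + (-201)
  n+5 = (-(1/201)n-5/201)(-201) + (0)
The last nonzero remainder is the constant -201, so the polynomials are coprime and gcd = 1.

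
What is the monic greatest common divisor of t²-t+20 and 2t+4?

1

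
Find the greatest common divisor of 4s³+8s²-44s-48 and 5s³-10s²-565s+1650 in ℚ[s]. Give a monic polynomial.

s-3

By polynomial division,
  4s³+8s²-44s-48 = (4/5)(5s³-10s²-565s+1650) + (16s²+408s-1368)
  5s³-10s²-565s+1650 = ((5/16)s-275/32)(16s²+408s-1368) + ((13475/4)s-40425/4)
  16s²+408s-1368 = ((64/13475)s+1824/13475)((13475/4)s-40425/4) + (0)
Last nonzero remainder: (13475/4)s-40425/4. Dividing through by 13475/4 gives the monic gcd s-3.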